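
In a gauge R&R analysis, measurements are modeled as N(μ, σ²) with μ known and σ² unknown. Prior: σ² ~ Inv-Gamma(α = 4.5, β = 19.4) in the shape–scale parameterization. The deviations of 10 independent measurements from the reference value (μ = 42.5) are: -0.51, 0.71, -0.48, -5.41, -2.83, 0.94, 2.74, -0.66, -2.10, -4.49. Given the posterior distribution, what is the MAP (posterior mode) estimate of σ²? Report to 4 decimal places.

5.2604

With known mean μ and an Inverse-Gamma(α, β) prior on σ², the Normal likelihood is conjugate: posterior is Inv-Gamma(α + n/2, β + Σ(xᵢ−μ)²/2).
Σ(xᵢ−μ)² = (-0.51)² + (0.71)² + (-0.48)² + (-5.41)² + (-2.83)² + (0.94)² + (2.74)² + (-0.66)² + (-2.10)² + (-4.49)² = 71.6685.
Posterior: Inv-Gamma(4.5 + 10/2, 19.4 + 71.6685/2) = Inv-Gamma(9.50, 55.23425).
Mode = β/(α+1) = 55.23425/10.50 = 5.2604.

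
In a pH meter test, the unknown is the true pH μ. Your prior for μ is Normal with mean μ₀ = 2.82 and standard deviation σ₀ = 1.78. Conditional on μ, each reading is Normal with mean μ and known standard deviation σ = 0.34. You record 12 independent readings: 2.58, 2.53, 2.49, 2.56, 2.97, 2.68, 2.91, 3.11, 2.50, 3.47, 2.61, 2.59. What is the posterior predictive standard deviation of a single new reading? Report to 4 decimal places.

0.3538

For Normal data with known variance σ², a Normal(μ₀, σ₀²) prior on μ is conjugate. Posterior precision = 1/σ₀² + n/σ²; posterior mean is the precision-weighted average of μ₀ and x̄.
σ₀² = 1.78² = 3.1684, σ² = 0.34² = 0.1156; σ² + n·σ₀² = 0.1156 + 12·3.1684 = 38.1364.
Posterior precision = 1/σ₀² + n/σ² = 1/3.1684 + 12/0.1156 = (σ² + n·σ₀²)/(σ₀²σ²) = 38.1364/(3.1684·0.1156); posterior variance σₙ² = σ₀²σ²/(σ² + n·σ₀²) = 3.1684·0.1156/38.1364 = 0.009604.
Predictive variance for one new observation = σₙ² + σ² = 3.1684·0.1156/38.1364 + 0.1156 = σ²·(σ₀² + 38.1364)/38.1364 = 0.1156·41.3048/38.1364 = 0.125204; SD = √(0.1156·41.3048/38.1364) = 0.3538.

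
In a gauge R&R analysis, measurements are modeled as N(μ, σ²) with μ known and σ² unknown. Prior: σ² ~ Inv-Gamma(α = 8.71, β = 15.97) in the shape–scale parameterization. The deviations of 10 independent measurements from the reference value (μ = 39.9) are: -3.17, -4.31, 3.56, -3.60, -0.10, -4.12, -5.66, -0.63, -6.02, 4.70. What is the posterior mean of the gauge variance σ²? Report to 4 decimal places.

With known mean μ and an Inverse-Gamma(α, β) prior on σ², the Normal likelihood is conjugate: posterior is Inv-Gamma(α + n/2, β + Σ(xᵢ−μ)²/2).
Σ(xᵢ−μ)² = (-3.17)² + (-4.31)² + (3.56)² + (-3.60)² + (-0.10)² + (-4.12)² + (-5.66)² + (-0.63)² + (-6.02)² + (4.70)² = 162.0059.
Posterior: Inv-Gamma(8.71 + 10/2, 15.97 + 162.0059/2) = Inv-Gamma(13.71, 96.97295).
E[σ²|data] = β/(α−1) = 96.97295/12.71 = 7.6297.

7.6297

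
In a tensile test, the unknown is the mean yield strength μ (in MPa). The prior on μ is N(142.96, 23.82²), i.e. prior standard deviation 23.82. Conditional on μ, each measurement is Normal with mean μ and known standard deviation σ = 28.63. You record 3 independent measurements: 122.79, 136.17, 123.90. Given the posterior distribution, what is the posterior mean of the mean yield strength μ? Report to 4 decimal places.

For Normal data with known variance σ², a Normal(μ₀, σ₀²) prior on μ is conjugate. Posterior precision = 1/σ₀² + n/σ²; posterior mean is the precision-weighted average of μ₀ and x̄.
Σxᵢ = 122.79 + 136.17 + 123.90 = 382.86, so n·x̄ = 382.86.
σ₀² = 23.82² = 567.3924, σ² = 28.63² = 819.6769; σ² + n·σ₀² = 819.6769 + 3·567.3924 = 2521.8541.
Posterior mean = (μ₀/σ₀² + n·x̄/σ²)/(1/σ₀² + n/σ²) = (σ²·μ₀ + σ₀²·n·x̄)/(σ² + n·σ₀²) = (819.6769·142.96 + 567.3924·382.86)/2521.8541 = 334412.863888/2521.8541 = 132.6060.

132.6060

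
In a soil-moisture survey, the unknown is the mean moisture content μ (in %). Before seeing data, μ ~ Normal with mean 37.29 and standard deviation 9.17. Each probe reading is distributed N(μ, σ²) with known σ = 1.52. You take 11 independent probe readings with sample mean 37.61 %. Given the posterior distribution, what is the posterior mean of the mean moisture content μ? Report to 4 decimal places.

37.6092

For Normal data with known variance σ², a Normal(μ₀, σ₀²) prior on μ is conjugate. Posterior precision = 1/σ₀² + n/σ²; posterior mean is the precision-weighted average of μ₀ and x̄.
n·x̄ = 11·37.61 = 413.71.
σ₀² = 9.17² = 84.0889, σ² = 1.52² = 2.3104; σ² + n·σ₀² = 2.3104 + 11·84.0889 = 927.2883.
Posterior mean = (μ₀/σ₀² + n·x̄/σ²)/(1/σ₀² + n/σ²) = (σ²·μ₀ + σ₀²·n·x̄)/(σ² + n·σ₀²) = (2.3104·37.29 + 84.0889·413.71)/927.2883 = 34874.573635/927.2883 = 37.6092.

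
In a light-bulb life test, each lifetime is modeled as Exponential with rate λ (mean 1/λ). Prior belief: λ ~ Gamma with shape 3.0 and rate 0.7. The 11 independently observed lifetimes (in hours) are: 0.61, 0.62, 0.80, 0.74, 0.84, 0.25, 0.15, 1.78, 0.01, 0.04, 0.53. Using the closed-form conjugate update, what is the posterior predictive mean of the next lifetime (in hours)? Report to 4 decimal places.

0.5438

With a Gamma(shape α, rate β) prior on the exponential rate λ, the posterior after n observations with total T = Σxᵢ is Gamma(α+n, β+T).
Sum of observations T = 6.37 hours; n = 11.
Posterior: Gamma(3.0+11, 0.7+6.37) = Gamma(14.0, 7.07).
The predictive distribution for the next observation is Lomax; its mean is β/(α−1) = 7.07/13.0 = 0.5438.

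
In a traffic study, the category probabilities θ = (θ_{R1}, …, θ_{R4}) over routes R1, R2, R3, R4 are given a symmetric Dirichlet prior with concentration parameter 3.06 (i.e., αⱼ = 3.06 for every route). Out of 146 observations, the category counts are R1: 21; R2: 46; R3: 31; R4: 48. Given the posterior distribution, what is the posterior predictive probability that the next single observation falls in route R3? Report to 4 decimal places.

The Dirichlet prior is conjugate to the Multinomial likelihood: each posterior αⱼ = prior αⱼ + observed count nⱼ.
Posterior concentration: (24.06, 49.06, 34.06, 51.06), total = 158.24.
P(next = R3 | data) = α_{R3}/Σα = 0.2152.

0.2152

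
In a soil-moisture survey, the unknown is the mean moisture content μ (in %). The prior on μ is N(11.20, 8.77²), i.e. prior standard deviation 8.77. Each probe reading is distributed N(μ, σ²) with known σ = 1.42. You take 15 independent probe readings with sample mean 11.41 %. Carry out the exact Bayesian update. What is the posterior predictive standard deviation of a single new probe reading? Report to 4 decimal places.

For Normal data with known variance σ², a Normal(μ₀, σ₀²) prior on μ is conjugate. Posterior precision = 1/σ₀² + n/σ²; posterior mean is the precision-weighted average of μ₀ and x̄.
σ₀² = 8.77² = 76.9129, σ² = 1.42² = 2.0164; σ² + n·σ₀² = 2.0164 + 15·76.9129 = 1155.7099.
Posterior precision = 1/σ₀² + n/σ² = 1/76.9129 + 15/2.0164 = (σ² + n·σ₀²)/(σ₀²σ²) = 1155.7099/(76.9129·2.0164); posterior variance σₙ² = σ₀²σ²/(σ² + n·σ₀²) = 76.9129·2.0164/1155.7099 = 0.134192.
Predictive variance for one new observation = σₙ² + σ² = 76.9129·2.0164/1155.7099 + 2.0164 = σ²·(σ₀² + 1155.7099)/1155.7099 = 2.0164·1232.6228/1155.7099 = 2.150592; SD = √(2.0164·1232.6228/1155.7099) = 1.4665.

1.4665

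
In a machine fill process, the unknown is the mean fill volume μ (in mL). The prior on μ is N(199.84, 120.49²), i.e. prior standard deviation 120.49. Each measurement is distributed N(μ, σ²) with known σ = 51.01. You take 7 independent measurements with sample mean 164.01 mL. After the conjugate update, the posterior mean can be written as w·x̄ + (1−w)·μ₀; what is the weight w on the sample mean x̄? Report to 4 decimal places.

For Normal data with known variance σ², a Normal(μ₀, σ₀²) prior on μ is conjugate. Posterior precision = 1/σ₀² + n/σ²; posterior mean is the precision-weighted average of μ₀ and x̄.
σ₀² = 120.49² = 14517.8401, σ² = 51.01² = 2602.0201. Prior precision 1/σ₀² = 1/14517.8401; data precision n/σ² = 7/2602.0201.
w = (n/σ²)/(1/σ₀² + n/σ²) = n·σ₀²/(σ² + n·σ₀²) = 7·14517.8401/(2602.0201 + 7·14517.8401) = 101624.8807/104226.9008 = 0.9750.

0.9750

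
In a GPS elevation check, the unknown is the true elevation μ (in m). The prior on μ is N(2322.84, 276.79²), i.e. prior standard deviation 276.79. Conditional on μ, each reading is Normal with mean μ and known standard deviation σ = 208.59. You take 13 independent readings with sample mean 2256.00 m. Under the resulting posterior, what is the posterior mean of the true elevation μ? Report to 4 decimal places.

2258.7978

For Normal data with known variance σ², a Normal(μ₀, σ₀²) prior on μ is conjugate. Posterior precision = 1/σ₀² + n/σ²; posterior mean is the precision-weighted average of μ₀ and x̄.
n·x̄ = 13·2256.00 = 29328.
σ₀² = 276.79² = 76612.7041, σ² = 208.59² = 43509.7881; σ² + n·σ₀² = 43509.7881 + 13·76612.7041 = 1039474.9414.
Posterior mean = (μ₀/σ₀² + n·x̄/σ²)/(1/σ₀² + n/σ²) = (σ²·μ₀ + σ₀²·n·x̄)/(σ² + n·σ₀²) = (43509.7881·2322.84 + 76612.7041·29328)/1039474.9414 = 2347963662.035004/1039474.9414 = 2258.7978.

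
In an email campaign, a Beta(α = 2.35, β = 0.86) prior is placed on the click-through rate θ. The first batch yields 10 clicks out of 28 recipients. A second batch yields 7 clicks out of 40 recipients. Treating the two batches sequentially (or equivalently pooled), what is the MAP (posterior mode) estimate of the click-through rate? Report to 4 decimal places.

0.2651

The Beta prior is conjugate to a Binomial/Bernoulli likelihood; the update adds successes to α and failures to β.
After batch 1: Beta(2.35+10, 0.86+18) = Beta(12.35, 18.86).
After batch 2: Beta(12.35+7, 18.86+33) = Beta(19.35, 51.86).
Mode of Beta(a,b) for a,b>1 is (a−1)/(a+b−2) = 18.35/69.21 = 0.2651.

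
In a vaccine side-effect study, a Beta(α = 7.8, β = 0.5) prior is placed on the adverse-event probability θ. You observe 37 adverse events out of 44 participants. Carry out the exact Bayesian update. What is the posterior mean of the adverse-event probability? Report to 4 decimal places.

0.8566

The Beta prior is conjugate to a Binomial/Bernoulli likelihood; the update adds successes to α and failures to β.
Posterior: Beta(α+k, β+n−k) = Beta(7.8+37, 0.5+7) = Beta(44.8, 7.5).
Posterior mean = α/(α+β) = 44.8/52.3 = 0.8566.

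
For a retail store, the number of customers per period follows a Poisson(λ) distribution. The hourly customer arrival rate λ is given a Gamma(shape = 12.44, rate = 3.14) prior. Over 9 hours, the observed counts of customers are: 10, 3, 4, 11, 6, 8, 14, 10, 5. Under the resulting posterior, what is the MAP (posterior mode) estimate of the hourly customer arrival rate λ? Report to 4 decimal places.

6.7908

With a Gamma(shape α, rate β) prior, the Poisson likelihood is conjugate: the posterior is Gamma(α + ΣXᵢ, β + n).
Sum of counts S = 71 over n = 9 hours.
Posterior: Gamma(α+S, β+n) = Gamma(12.44+71, 3.14+9) = Gamma(83.44, 12.14).
Mode of Gamma(α,β) for α≥1 is (α−1)/β = 82.44/12.14 = 6.7908.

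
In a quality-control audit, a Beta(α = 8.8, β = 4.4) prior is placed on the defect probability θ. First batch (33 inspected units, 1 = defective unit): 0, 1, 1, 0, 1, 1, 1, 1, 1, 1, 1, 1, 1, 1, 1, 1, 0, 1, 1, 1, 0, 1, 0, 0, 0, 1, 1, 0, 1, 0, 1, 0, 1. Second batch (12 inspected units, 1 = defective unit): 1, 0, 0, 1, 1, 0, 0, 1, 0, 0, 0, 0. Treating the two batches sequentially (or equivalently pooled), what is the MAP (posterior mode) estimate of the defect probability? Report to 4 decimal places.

The Beta prior is conjugate to a Binomial/Bernoulli likelihood; the update adds successes to α and failures to β.
After batch 1: Beta(8.8+23, 4.4+10) = Beta(31.8, 14.4).
After batch 2: Beta(31.8+4, 14.4+8) = Beta(35.8, 22.4).
Mode of Beta(a,b) for a,b>1 is (a−1)/(a+b−2) = 34.8/56.2 = 0.6192.

0.6192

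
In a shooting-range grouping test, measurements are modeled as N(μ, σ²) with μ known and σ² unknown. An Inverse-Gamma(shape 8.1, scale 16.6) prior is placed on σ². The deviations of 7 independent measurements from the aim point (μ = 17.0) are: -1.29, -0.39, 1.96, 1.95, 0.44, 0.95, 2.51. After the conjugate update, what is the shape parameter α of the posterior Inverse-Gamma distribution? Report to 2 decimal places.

11.60

With known mean μ and an Inverse-Gamma(α, β) prior on σ², the Normal likelihood is conjugate: posterior is Inv-Gamma(α + n/2, β + Σ(xᵢ−μ)²/2).
Σ(xᵢ−μ)² = (-1.29)² + (-0.39)² + (1.96)² + (1.95)² + (0.44)² + (0.95)² + (2.51)² = 16.8565.
Posterior: Inv-Gamma(8.1 + 7/2, 16.6 + 16.8565/2) = Inv-Gamma(11.60, 25.02825).
Posterior α = 11.60.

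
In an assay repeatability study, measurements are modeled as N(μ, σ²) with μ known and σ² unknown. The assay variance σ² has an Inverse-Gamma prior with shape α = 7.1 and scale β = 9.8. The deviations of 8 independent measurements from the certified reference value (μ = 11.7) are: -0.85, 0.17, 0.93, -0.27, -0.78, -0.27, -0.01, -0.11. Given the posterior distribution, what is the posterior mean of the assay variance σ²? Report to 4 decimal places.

With known mean μ and an Inverse-Gamma(α, β) prior on σ², the Normal likelihood is conjugate: posterior is Inv-Gamma(α + n/2, β + Σ(xᵢ−μ)²/2).
Σ(xᵢ−μ)² = (-0.85)² + (0.17)² + (0.93)² + (-0.27)² + (-0.78)² + (-0.27)² + (-0.01)² + (-0.11)² = 2.3827.
Posterior: Inv-Gamma(7.1 + 8/2, 9.8 + 2.3827/2) = Inv-Gamma(11.10, 10.99135).
E[σ²|data] = β/(α−1) = 10.99135/10.10 = 1.0883.

1.0883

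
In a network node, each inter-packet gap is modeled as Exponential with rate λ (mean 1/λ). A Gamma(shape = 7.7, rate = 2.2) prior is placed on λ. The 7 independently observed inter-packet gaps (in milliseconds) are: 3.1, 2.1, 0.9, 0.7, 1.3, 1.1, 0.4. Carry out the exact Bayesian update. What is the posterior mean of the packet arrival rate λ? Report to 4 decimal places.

1.2458

With a Gamma(shape α, rate β) prior on the exponential rate λ, the posterior after n observations with total T = Σxᵢ is Gamma(α+n, β+T).
Sum of observations T = 9.6 milliseconds; n = 7.
Posterior: Gamma(7.7+7, 2.2+9.6) = Gamma(14.7, 11.8).
Posterior mean of λ = α/β = 14.7/11.8 = 1.2458.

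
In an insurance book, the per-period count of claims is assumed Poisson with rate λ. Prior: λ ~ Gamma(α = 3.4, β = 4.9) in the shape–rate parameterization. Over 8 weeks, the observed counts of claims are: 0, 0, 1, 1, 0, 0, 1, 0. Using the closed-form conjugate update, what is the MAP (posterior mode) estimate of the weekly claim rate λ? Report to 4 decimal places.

0.4186

With a Gamma(shape α, rate β) prior, the Poisson likelihood is conjugate: the posterior is Gamma(α + ΣXᵢ, β + n).
Sum of counts S = 3 over n = 8 weeks.
Posterior: Gamma(α+S, β+n) = Gamma(3.4+3, 4.9+8) = Gamma(6.4, 12.9).
Mode of Gamma(α,β) for α≥1 is (α−1)/β = 5.4/12.9 = 0.4186.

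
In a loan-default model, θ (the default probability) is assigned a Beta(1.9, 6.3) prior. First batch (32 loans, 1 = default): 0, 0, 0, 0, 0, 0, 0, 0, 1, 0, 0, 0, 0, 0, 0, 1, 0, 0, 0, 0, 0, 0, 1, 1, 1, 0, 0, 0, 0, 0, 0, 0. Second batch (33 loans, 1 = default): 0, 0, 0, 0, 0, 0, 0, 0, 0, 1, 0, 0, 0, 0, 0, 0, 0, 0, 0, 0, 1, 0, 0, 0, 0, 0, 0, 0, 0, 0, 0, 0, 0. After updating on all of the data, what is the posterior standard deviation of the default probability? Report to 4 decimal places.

The Beta prior is conjugate to a Binomial/Bernoulli likelihood; the update adds successes to α and failures to β.
After batch 1: Beta(1.9+5, 6.3+27) = Beta(6.9, 33.3).
After batch 2: Beta(6.9+2, 33.3+31) = Beta(8.9, 64.3).
Var = αβ/((α+β)²(α+β+1)) = 8.9·64.3/(73.2²·74.2) = 0.00143938; SD = √0.00143938 = 0.0379.

0.0379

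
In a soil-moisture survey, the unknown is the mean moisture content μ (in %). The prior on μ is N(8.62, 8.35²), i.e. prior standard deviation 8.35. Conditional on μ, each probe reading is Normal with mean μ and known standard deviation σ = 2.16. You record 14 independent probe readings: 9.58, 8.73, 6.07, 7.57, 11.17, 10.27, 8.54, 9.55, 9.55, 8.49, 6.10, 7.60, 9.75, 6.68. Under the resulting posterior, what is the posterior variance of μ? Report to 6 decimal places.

For Normal data with known variance σ², a Normal(μ₀, σ₀²) prior on μ is conjugate. Posterior precision = 1/σ₀² + n/σ²; posterior mean is the precision-weighted average of μ₀ and x̄.
σ₀² = 8.35² = 69.7225, σ² = 2.16² = 4.6656; σ² + n·σ₀² = 4.6656 + 14·69.7225 = 980.7806.
Posterior precision = 1/σ₀² + n/σ² = 1/69.7225 + 14/4.6656 = (σ² + n·σ₀²)/(σ₀²σ²) = 980.7806/(69.7225·4.6656); posterior variance σₙ² = σ₀²σ²/(σ² + n·σ₀²) = 69.7225·4.6656/980.7806 = 0.331672.

0.331672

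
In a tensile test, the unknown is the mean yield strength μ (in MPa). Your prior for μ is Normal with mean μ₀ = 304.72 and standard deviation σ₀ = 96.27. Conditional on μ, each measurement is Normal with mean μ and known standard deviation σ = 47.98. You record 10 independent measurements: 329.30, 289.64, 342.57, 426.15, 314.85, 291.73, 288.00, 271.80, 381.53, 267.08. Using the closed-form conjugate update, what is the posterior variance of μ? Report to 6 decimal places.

For Normal data with known variance σ², a Normal(μ₀, σ₀²) prior on μ is conjugate. Posterior precision = 1/σ₀² + n/σ²; posterior mean is the precision-weighted average of μ₀ and x̄.
σ₀² = 96.27² = 9267.9129, σ² = 47.98² = 2302.0804; σ² + n·σ₀² = 2302.0804 + 10·9267.9129 = 94981.2094.
Posterior precision = 1/σ₀² + n/σ² = 1/9267.9129 + 10/2302.0804 = (σ² + n·σ₀²)/(σ₀²σ²) = 94981.2094/(9267.9129·2302.0804); posterior variance σₙ² = σ₀²σ²/(σ² + n·σ₀²) = 9267.9129·2302.0804/94981.2094 = 224.628437.

224.628437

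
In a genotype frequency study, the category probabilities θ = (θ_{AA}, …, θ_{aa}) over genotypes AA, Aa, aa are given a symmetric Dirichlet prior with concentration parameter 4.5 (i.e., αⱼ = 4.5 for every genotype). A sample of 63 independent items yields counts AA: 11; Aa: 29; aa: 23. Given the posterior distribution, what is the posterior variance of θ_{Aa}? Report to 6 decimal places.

The Dirichlet prior is conjugate to the Multinomial likelihood: each posterior αⱼ = prior αⱼ + observed count nⱼ.
Posterior concentration: (15.5, 33.5, 27.5), total = 76.5.
Var[θ_j] = α_j(Σα−α_j)/((Σα)²(Σα+1)) = 33.5·43.0/(76.5²·77.5) = 0.003176.

0.003176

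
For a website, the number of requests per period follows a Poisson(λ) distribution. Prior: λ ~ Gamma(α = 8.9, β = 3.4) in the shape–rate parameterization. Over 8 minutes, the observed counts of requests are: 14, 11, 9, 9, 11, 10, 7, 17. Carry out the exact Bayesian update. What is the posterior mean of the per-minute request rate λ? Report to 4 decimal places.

8.5000

With a Gamma(shape α, rate β) prior, the Poisson likelihood is conjugate: the posterior is Gamma(α + ΣXᵢ, β + n).
Sum of counts S = 88 over n = 8 minutes.
Posterior: Gamma(α+S, β+n) = Gamma(8.9+88, 3.4+8) = Gamma(96.9, 11.4).
Posterior mean = α/β = 96.9/11.4 = 8.5000.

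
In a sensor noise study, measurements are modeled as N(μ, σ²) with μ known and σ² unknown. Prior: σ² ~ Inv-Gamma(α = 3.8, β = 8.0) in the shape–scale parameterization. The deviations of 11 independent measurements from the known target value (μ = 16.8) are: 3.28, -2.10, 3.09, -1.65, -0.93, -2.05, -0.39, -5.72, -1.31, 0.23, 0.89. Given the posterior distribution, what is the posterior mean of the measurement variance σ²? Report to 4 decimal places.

5.0565

With known mean μ and an Inverse-Gamma(α, β) prior on σ², the Normal likelihood is conjugate: posterior is Inv-Gamma(α + n/2, β + Σ(xᵢ−μ)²/2).
Σ(xᵢ−μ)² = (3.28)² + (-2.10)² + (3.09)² + (-1.65)² + (-0.93)² + (-2.05)² + (-0.39)² + (-5.72)² + (-1.31)² + (0.23)² + (0.89)² = 67.9380.
Posterior: Inv-Gamma(3.8 + 11/2, 8.0 + 67.9380/2) = Inv-Gamma(9.30, 41.96900).
E[σ²|data] = β/(α−1) = 41.96900/8.30 = 5.0565.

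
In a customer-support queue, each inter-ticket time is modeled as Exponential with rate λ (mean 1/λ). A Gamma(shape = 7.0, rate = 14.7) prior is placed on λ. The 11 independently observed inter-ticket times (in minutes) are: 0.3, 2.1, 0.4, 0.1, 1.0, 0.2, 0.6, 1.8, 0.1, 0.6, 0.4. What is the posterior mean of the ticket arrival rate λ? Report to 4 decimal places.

With a Gamma(shape α, rate β) prior on the exponential rate λ, the posterior after n observations with total T = Σxᵢ is Gamma(α+n, β+T).
Sum of observations T = 7.6 minutes; n = 11.
Posterior: Gamma(7.0+11, 14.7+7.6) = Gamma(18.0, 22.3).
Posterior mean of λ = α/β = 18.0/22.3 = 0.8072.

0.8072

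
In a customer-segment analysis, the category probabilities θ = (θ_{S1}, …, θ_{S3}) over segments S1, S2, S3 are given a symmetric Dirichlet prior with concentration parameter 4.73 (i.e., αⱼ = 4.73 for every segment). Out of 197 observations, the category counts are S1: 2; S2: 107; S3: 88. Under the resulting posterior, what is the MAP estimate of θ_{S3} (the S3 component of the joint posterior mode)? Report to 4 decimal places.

0.4406

The Dirichlet prior is conjugate to the Multinomial likelihood: each posterior αⱼ = prior αⱼ + observed count nⱼ.
Posterior concentration: (6.73, 111.73, 92.73), total = 211.19.
Joint mode component: (α_{S3}−1)/(Σα−K) = 91.73/208.19 = 0.4406.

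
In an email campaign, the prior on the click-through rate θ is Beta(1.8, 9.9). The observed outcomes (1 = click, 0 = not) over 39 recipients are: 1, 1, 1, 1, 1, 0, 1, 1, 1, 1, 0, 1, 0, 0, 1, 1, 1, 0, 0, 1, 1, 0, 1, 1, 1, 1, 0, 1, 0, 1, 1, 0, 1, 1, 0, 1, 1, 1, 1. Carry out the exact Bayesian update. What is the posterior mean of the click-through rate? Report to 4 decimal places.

0.5878

The Beta prior is conjugate to a Binomial/Bernoulli likelihood; the update adds successes to α and failures to β.
Posterior: Beta(α+k, β+n−k) = Beta(1.8+28, 9.9+11) = Beta(29.8, 20.9).
Posterior mean = α/(α+β) = 29.8/50.7 = 0.5878.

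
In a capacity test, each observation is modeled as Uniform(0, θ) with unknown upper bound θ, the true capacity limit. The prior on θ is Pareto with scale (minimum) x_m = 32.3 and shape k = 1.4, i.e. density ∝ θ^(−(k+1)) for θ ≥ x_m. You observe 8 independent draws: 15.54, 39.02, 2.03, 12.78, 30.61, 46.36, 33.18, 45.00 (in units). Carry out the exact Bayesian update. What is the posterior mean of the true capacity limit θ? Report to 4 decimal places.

51.8790

A Pareto(scale x_m, shape k) prior on the upper bound θ of Uniform(0, θ) is conjugate: posterior is Pareto(max(x_m, max xᵢ), k + n).
Sample maximum = 46.36; prior scale x_m = 32.3 → posterior scale = max = 46.36.
Posterior shape = 1.4 + 8 = 9.4.
E[θ|data] = k·x_m/(k−1) = 9.4·46.36/8.4 = 51.8790.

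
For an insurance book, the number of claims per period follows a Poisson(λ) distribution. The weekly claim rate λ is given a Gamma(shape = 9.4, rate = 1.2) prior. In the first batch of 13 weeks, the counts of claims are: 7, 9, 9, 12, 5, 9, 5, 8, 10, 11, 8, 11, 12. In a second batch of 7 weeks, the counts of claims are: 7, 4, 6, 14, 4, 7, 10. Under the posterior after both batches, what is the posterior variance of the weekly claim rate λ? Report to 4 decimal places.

0.3947

With a Gamma(shape α, rate β) prior, the Poisson likelihood is conjugate: the posterior is Gamma(α + ΣXᵢ, β + n).
Batch 1: sum of counts S = 116 over n = 13 weeks.
After batch 1: Gamma(α+S, β+n) = Gamma(9.4+116, 1.2+13) = Gamma(125.4, 14.2).
Batch 2: sum of counts S = 52 over n = 7 weeks.
After batch 2: Gamma(α+S, β+n) = Gamma(125.4+52, 14.2+7) = Gamma(177.4, 21.2).
Var = α/β² = 177.4/21.2² = 0.3947.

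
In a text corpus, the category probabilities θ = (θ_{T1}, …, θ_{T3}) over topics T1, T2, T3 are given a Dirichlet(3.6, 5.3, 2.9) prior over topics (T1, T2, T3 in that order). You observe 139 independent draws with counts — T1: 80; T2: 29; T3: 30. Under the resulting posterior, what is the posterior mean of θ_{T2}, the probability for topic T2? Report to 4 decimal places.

The Dirichlet prior is conjugate to the Multinomial likelihood: each posterior αⱼ = prior αⱼ + observed count nⱼ.
Posterior concentration: (83.6, 34.3, 32.9), total = 150.8.
E[θ_{T2}|data] = α_{T2}/Σα = 34.3/150.8 = 0.2275.

0.2275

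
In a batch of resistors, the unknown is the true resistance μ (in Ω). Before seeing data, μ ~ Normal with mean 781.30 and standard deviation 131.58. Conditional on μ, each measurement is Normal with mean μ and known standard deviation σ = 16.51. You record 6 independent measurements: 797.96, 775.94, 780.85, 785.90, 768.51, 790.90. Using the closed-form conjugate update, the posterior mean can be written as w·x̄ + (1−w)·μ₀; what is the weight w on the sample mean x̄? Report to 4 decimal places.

For Normal data with known variance σ², a Normal(μ₀, σ₀²) prior on μ is conjugate. Posterior precision = 1/σ₀² + n/σ²; posterior mean is the precision-weighted average of μ₀ and x̄.
σ₀² = 131.58² = 17313.2964, σ² = 16.51² = 272.5801. Prior precision 1/σ₀² = 1/17313.2964; data precision n/σ² = 6/272.5801.
w = (n/σ²)/(1/σ₀² + n/σ²) = n·σ₀²/(σ² + n·σ₀²) = 6·17313.2964/(272.5801 + 6·17313.2964) = 103879.7784/104152.3585 = 0.9974.

0.9974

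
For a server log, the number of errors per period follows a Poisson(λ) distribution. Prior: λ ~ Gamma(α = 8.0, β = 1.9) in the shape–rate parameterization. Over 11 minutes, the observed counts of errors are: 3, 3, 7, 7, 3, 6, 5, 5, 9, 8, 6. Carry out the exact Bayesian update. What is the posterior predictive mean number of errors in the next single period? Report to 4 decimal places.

5.4264

With a Gamma(shape α, rate β) prior, the Poisson likelihood is conjugate: the posterior is Gamma(α + ΣXᵢ, β + n).
Sum of counts S = 62 over n = 11 minutes.
Posterior: Gamma(α+S, β+n) = Gamma(8.0+62, 1.9+11) = Gamma(70.0, 12.9).
The predictive distribution for one future period is NegBinom with mean α/β = 5.4264.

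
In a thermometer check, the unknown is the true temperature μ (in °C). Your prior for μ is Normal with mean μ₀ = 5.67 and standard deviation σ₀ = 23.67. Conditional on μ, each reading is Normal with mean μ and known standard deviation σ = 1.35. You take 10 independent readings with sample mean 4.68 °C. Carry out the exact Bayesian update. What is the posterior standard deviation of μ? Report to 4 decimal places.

0.4268

For Normal data with known variance σ², a Normal(μ₀, σ₀²) prior on μ is conjugate. Posterior precision = 1/σ₀² + n/σ²; posterior mean is the precision-weighted average of μ₀ and x̄.
σ₀² = 23.67² = 560.2689, σ² = 1.35² = 1.8225; σ² + n·σ₀² = 1.8225 + 10·560.2689 = 5604.5115.
Posterior precision = 1/σ₀² + n/σ² = 1/560.2689 + 10/1.8225 = (σ² + n·σ₀²)/(σ₀²σ²) = 5604.5115/(560.2689·1.8225); posterior variance σₙ² = σ₀²σ²/(σ² + n·σ₀²) = 560.2689·1.8225/5604.5115 = 0.182191.
Posterior SD = √σₙ² = √(560.2689·1.8225/5604.5115) = 0.4268.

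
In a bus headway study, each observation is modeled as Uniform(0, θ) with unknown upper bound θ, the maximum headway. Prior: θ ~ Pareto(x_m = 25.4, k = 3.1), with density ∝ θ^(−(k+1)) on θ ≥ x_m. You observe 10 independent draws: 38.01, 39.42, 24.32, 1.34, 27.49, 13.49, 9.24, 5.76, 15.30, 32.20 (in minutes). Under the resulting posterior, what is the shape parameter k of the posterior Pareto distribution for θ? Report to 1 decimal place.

13.1

A Pareto(scale x_m, shape k) prior on the upper bound θ of Uniform(0, θ) is conjugate: posterior is Pareto(max(x_m, max xᵢ), k + n).
Sample maximum = 39.42; prior scale x_m = 25.4 → posterior scale = max = 39.42.
Posterior shape = 3.1 + 10 = 13.1.
Posterior shape k = 13.1.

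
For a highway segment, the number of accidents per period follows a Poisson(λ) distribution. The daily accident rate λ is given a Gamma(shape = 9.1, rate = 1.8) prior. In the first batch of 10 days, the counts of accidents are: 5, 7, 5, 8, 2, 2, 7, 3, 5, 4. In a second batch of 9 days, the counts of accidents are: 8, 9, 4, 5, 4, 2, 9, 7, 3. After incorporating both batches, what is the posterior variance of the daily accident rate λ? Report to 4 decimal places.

With a Gamma(shape α, rate β) prior, the Poisson likelihood is conjugate: the posterior is Gamma(α + ΣXᵢ, β + n).
Batch 1: sum of counts S = 48 over n = 10 days.
After batch 1: Gamma(α+S, β+n) = Gamma(9.1+48, 1.8+10) = Gamma(57.1, 11.8).
Batch 2: sum of counts S = 51 over n = 9 days.
After batch 2: Gamma(α+S, β+n) = Gamma(57.1+51, 11.8+9) = Gamma(108.1, 20.8).
Var = α/β² = 108.1/20.8² = 0.2499.

0.2499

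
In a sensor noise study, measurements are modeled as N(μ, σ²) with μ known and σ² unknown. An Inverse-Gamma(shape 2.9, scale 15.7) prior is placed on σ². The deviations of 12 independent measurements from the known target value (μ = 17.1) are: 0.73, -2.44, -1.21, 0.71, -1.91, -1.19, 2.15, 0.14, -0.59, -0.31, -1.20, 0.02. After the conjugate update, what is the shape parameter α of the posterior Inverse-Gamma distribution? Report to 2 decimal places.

With known mean μ and an Inverse-Gamma(α, β) prior on σ², the Normal likelihood is conjugate: posterior is Inv-Gamma(α + n/2, β + Σ(xᵢ−μ)²/2).
Σ(xᵢ−μ)² = (0.73)² + (-2.44)² + (-1.21)² + (0.71)² + (-1.91)² + (-1.19)² + (2.15)² + (0.14)² + (-0.59)² + (-0.31)² + (-1.20)² + (0.02)² = 20.0456.
Posterior: Inv-Gamma(2.9 + 12/2, 15.7 + 20.0456/2) = Inv-Gamma(8.90, 25.72280).
Posterior α = 8.90.

8.90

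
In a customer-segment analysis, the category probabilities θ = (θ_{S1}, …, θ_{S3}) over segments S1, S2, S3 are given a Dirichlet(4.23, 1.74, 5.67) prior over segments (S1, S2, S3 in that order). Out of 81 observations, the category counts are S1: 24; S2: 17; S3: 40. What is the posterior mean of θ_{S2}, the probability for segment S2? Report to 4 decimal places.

The Dirichlet prior is conjugate to the Multinomial likelihood: each posterior αⱼ = prior αⱼ + observed count nⱼ.
Posterior concentration: (28.23, 18.74, 45.67), total = 92.64.
E[θ_{S2}|data] = α_{S2}/Σα = 18.74/92.64 = 0.2023.

0.2023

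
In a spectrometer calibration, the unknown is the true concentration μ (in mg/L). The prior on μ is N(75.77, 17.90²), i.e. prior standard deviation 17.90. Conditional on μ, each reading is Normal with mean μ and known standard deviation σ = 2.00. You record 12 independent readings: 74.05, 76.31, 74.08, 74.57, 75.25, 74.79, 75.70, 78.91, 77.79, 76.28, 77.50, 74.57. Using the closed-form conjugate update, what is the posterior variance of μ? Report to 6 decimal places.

0.332987

For Normal data with known variance σ², a Normal(μ₀, σ₀²) prior on μ is conjugate. Posterior precision = 1/σ₀² + n/σ²; posterior mean is the precision-weighted average of μ₀ and x̄.
σ₀² = 17.90² = 320.41, σ² = 2.00² = 4; σ² + n·σ₀² = 4 + 12·320.41 = 3848.92.
Posterior precision = 1/σ₀² + n/σ² = 1/320.41 + 12/4 = (σ² + n·σ₀²)/(σ₀²σ²) = 3848.92/(320.41·4); posterior variance σₙ² = σ₀²σ²/(σ² + n·σ₀²) = 320.41·4/3848.92 = 0.332987.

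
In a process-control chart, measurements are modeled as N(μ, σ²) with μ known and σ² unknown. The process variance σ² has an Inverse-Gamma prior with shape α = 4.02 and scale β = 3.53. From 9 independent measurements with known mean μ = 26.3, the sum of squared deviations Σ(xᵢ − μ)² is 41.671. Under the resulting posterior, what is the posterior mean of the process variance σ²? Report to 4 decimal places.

With known mean μ and an Inverse-Gamma(α, β) prior on σ², the Normal likelihood is conjugate: posterior is Inv-Gamma(α + n/2, β + Σ(xᵢ−μ)²/2).
Posterior: Inv-Gamma(4.02 + 9/2, 3.53 + 41.671/2) = Inv-Gamma(8.52, 24.3655).
E[σ²|data] = β/(α−1) = 24.3655/7.52 = 3.2401.

3.2401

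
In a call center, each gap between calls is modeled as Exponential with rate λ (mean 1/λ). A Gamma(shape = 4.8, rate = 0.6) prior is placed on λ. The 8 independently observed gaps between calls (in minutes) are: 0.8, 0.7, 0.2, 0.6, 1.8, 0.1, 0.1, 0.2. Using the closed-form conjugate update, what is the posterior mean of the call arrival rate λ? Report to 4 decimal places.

2.5098

With a Gamma(shape α, rate β) prior on the exponential rate λ, the posterior after n observations with total T = Σxᵢ is Gamma(α+n, β+T).
Sum of observations T = 4.5 minutes; n = 8.
Posterior: Gamma(4.8+8, 0.6+4.5) = Gamma(12.8, 5.1).
Posterior mean of λ = α/β = 12.8/5.1 = 2.5098.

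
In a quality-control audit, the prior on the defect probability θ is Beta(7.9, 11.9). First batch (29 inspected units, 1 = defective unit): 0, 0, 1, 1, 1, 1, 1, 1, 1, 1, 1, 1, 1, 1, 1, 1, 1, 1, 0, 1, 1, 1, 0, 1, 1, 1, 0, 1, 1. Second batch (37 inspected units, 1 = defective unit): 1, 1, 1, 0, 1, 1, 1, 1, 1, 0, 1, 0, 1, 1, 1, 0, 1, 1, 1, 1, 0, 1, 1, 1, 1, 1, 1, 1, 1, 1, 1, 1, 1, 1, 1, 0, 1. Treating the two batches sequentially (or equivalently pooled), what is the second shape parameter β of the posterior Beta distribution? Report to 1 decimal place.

22.9

The Beta prior is conjugate to a Binomial/Bernoulli likelihood; the update adds successes to α and failures to β.
After batch 1: Beta(7.9+24, 11.9+5) = Beta(31.9, 16.9).
After batch 2: Beta(31.9+31, 16.9+6) = Beta(62.9, 22.9).
Posterior β = 22.9.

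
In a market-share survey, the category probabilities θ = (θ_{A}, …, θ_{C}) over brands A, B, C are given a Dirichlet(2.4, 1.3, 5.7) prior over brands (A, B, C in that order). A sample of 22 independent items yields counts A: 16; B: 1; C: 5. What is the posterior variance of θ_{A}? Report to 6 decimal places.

0.007488

The Dirichlet prior is conjugate to the Multinomial likelihood: each posterior αⱼ = prior αⱼ + observed count nⱼ.
Posterior concentration: (18.4, 2.3, 10.7), total = 31.4.
Var[θ_j] = α_j(Σα−α_j)/((Σα)²(Σα+1)) = 18.4·13.0/(31.4²·32.4) = 0.007488.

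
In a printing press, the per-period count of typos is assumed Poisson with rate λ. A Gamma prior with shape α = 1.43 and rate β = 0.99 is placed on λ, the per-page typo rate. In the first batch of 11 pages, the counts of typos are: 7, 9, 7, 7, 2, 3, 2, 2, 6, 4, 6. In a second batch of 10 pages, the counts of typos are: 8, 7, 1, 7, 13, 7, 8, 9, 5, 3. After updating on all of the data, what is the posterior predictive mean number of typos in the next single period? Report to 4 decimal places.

5.6585

With a Gamma(shape α, rate β) prior, the Poisson likelihood is conjugate: the posterior is Gamma(α + ΣXᵢ, β + n).
Batch 1: sum of counts S = 55 over n = 11 pages.
After batch 1: Gamma(α+S, β+n) = Gamma(1.43+55, 0.99+11) = Gamma(56.43, 11.99).
Batch 2: sum of counts S = 68 over n = 10 pages.
After batch 2: Gamma(α+S, β+n) = Gamma(56.43+68, 11.99+10) = Gamma(124.43, 21.99).
The predictive distribution for one future period is NegBinom with mean α/β = 5.6585.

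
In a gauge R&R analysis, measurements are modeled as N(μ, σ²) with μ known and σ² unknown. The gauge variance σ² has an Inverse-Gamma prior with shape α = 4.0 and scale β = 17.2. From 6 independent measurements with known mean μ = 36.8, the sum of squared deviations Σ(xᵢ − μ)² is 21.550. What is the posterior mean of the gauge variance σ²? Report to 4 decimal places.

4.6625

With known mean μ and an Inverse-Gamma(α, β) prior on σ², the Normal likelihood is conjugate: posterior is Inv-Gamma(α + n/2, β + Σ(xᵢ−μ)²/2).
Posterior: Inv-Gamma(4.0 + 6/2, 17.2 + 21.550/2) = Inv-Gamma(7.00, 27.9750).
E[σ²|data] = β/(α−1) = 27.9750/6.00 = 4.6625.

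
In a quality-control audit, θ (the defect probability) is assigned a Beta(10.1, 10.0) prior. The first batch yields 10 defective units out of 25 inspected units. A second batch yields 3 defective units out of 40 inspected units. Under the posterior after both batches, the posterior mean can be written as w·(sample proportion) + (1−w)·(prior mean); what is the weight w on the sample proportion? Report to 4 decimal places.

0.7638

The Beta prior is conjugate to a Binomial/Bernoulli likelihood; the update adds successes to α and failures to β.
Total number of inspected units: n = 25 + 40 = 65.
Posterior mean = (α₀+k)/(α₀+β₀+n) = [n/(α₀+β₀+n)]·(k/n) + [(α₀+β₀)/(α₀+β₀+n)]·α₀/(α₀+β₀), so only n and the prior enter the weight.
The weight on the data is w = n/(α₀+β₀+n) = 65/(10.1+10.0+65) = 65/85.1 = 0.7638.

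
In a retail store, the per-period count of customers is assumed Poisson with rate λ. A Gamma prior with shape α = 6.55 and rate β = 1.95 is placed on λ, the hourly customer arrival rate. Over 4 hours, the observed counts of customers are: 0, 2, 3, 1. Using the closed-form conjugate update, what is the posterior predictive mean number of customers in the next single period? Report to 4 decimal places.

With a Gamma(shape α, rate β) prior, the Poisson likelihood is conjugate: the posterior is Gamma(α + ΣXᵢ, β + n).
Sum of counts S = 6 over n = 4 hours.
Posterior: Gamma(α+S, β+n) = Gamma(6.55+6, 1.95+4) = Gamma(12.55, 5.95).
The predictive distribution for one future period is NegBinom with mean α/β = 2.1092.

2.1092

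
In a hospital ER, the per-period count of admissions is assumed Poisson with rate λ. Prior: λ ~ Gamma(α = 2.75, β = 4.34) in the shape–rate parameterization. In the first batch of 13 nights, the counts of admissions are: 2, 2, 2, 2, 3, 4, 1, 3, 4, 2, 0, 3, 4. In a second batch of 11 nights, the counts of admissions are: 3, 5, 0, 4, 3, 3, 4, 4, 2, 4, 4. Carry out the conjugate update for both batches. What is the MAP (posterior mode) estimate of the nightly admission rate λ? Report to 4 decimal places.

With a Gamma(shape α, rate β) prior, the Poisson likelihood is conjugate: the posterior is Gamma(α + ΣXᵢ, β + n).
Batch 1: sum of counts S = 32 over n = 13 nights.
After batch 1: Gamma(α+S, β+n) = Gamma(2.75+32, 4.34+13) = Gamma(34.75, 17.34).
Batch 2: sum of counts S = 36 over n = 11 nights.
After batch 2: Gamma(α+S, β+n) = Gamma(34.75+36, 17.34+11) = Gamma(70.75, 28.34).
Mode of Gamma(α,β) for α≥1 is (α−1)/β = 69.75/28.34 = 2.4612.

2.4612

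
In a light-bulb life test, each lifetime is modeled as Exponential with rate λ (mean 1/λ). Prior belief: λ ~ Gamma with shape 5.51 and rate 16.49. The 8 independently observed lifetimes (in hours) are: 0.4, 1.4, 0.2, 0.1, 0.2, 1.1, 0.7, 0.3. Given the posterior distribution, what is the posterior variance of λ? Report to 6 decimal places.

With a Gamma(shape α, rate β) prior on the exponential rate λ, the posterior after n observations with total T = Σxᵢ is Gamma(α+n, β+T).
Sum of observations T = 4.4 hours; n = 8.
Posterior: Gamma(5.51+8, 16.49+4.4) = Gamma(13.51, 20.89).
Var = α/β² = 0.030958.

0.030958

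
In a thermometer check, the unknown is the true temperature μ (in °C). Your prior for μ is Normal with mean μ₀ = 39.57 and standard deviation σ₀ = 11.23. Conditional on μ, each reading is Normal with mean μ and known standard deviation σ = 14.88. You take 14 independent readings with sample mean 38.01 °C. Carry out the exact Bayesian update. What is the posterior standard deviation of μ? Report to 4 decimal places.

For Normal data with known variance σ², a Normal(μ₀, σ₀²) prior on μ is conjugate. Posterior precision = 1/σ₀² + n/σ²; posterior mean is the precision-weighted average of μ₀ and x̄.
σ₀² = 11.23² = 126.1129, σ² = 14.88² = 221.4144; σ² + n·σ₀² = 221.4144 + 14·126.1129 = 1986.995.
Posterior precision = 1/σ₀² + n/σ² = 1/126.1129 + 14/221.4144 = (σ² + n·σ₀²)/(σ₀²σ²) = 1986.995/(126.1129·221.4144); posterior variance σₙ² = σ₀²σ²/(σ² + n·σ₀²) = 126.1129·221.4144/1986.995 = 14.052986.
Posterior SD = √σₙ² = √(126.1129·221.4144/1986.995) = 3.7487.

3.7487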